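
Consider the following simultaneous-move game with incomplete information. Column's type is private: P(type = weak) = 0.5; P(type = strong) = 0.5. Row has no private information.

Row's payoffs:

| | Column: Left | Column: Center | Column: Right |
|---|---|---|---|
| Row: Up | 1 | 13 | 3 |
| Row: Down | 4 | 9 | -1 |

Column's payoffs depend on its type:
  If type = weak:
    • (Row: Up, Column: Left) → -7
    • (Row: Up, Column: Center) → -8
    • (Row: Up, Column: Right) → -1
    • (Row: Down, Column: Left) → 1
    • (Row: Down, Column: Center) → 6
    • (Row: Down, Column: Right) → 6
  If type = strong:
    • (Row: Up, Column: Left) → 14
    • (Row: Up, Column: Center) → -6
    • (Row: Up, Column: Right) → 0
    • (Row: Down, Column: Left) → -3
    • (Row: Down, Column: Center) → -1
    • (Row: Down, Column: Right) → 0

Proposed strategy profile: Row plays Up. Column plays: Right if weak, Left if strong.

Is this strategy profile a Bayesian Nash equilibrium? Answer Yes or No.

Yes

Row plays Up: E[Up] = 0.5·(3) + 0.5·(1) = 2; E[Down] = 1.5. Best-responding. ✓
Column (type weak), facing Up: Left gives -7, Center gives -8, Right gives -1. Proposed Right is best. ✓
Column (type strong), facing Up: Left gives 14, Center gives -6, Right gives 0. Proposed Left is best. ✓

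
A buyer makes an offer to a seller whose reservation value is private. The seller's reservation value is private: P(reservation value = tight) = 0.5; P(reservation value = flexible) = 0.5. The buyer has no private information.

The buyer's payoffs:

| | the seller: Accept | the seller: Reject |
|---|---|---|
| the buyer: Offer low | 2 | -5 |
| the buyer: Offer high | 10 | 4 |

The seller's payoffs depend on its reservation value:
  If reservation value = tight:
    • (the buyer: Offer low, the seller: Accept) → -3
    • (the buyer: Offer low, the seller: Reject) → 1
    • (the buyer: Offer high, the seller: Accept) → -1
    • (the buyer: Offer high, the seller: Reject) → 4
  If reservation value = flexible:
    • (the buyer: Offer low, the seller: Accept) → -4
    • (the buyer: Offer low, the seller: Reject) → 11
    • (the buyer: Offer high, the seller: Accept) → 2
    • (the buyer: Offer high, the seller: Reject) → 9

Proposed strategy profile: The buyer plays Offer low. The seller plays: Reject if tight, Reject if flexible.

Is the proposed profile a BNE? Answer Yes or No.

No

The buyer plays Offer low: E[Offer low] = 0.5·(-5) + 0.5·(-5) = -5; E[Offer high] = 4. Not best-responding. ✗
The seller (reservation value tight), facing Offer low: Accept gives -3, Reject gives 1. Proposed Reject is best. ✓
The seller (reservation value flexible), facing Offer low: Accept gives -4, Reject gives 11. Proposed Reject is best. ✓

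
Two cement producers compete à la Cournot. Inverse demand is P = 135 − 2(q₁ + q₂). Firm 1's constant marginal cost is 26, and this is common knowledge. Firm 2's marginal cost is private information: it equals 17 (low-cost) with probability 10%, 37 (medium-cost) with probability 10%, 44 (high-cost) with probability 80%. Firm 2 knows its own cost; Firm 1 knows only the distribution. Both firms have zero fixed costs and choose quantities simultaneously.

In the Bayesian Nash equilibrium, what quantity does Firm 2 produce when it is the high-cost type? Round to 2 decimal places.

12.45

Each type of Firm 2 best-responds to q₁; Firm 1 best-responds to the expected q₂ over Firm 2's types.
Firm 2 with cost c maximizes (135 − 2(q₁+q₂) − c)·q₂, giving q₂(c) = (135 − c − 2q₁)/4.
E[c₂] = 0.1·17 + 0.1·37 + 0.8·44 = 40.6
Firm 1's FOC against E[q₂] yields q₁ = (135 − 2·26 + E[c₂])/6 = (135 − 52 + 40.6)/6 = 20.6.
q₂(high-cost) = (135 − 44 − 2·20.6)/4 = 12.45.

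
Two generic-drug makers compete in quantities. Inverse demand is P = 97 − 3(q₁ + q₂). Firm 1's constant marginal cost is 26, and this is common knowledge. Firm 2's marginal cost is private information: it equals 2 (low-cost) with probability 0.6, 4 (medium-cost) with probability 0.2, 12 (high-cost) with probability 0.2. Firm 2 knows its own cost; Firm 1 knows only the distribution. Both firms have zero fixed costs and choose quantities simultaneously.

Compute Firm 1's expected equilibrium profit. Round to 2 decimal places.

Firm 2 with cost c maximizes (97 − 3(q₁+q₂) − c)·q₂, giving q₂(c) = (97 − c − 3q₁)/6.
E[c₂] = 0.6·2 + 0.2·4 + 0.2·12 = 4.4
Firm 1's FOC against E[q₂] yields q₁ = (97 − 2·26 + E[c₂])/9 = (97 − 52 + 4.4)/9 = 5.48889.
E[P] = 97 − 3·(q₁ + E[q₂]) = 42.4667; Firm 1's expected profit = (E[P] − 26)·q₁ = (42.4667 − 26)·5.48889 = 90.3837.

90.38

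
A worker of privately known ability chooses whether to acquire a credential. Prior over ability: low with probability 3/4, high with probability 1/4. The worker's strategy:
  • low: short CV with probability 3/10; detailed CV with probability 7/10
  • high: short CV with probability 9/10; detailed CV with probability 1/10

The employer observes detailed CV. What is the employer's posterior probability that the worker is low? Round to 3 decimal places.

Apply Bayes' rule using the sender's strategy as the likelihood.
P(detailed CV) = (3/4)·(7/10) + (1/4)·(1/10) = 11/20
P(low | detailed CV) = ((3/4)·(7/10)) / (11/20) = (21/40) / (11/20) = 21/22

0.955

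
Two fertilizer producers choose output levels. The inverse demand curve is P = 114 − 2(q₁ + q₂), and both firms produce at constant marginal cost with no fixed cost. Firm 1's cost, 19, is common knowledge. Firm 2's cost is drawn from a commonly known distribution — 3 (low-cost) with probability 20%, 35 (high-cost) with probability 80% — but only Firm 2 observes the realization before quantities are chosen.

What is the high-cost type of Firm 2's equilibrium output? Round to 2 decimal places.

11.03

Type-c best response for Firm 2: q₂(c) = (114 − c)/4 − q₁/2.
Firm 1 maximizes expected profit; its first-order condition is 114 − 4q₁ − 2E[q₂] − 19 = 0.
Substituting E[q₂] and solving: E[c₂] = 28.6, so q₁ = (114 − 2·19 + 28.6)/6 = 17.4333.
q₂(high-cost) = (114 − 35 − 2·17.4333)/4 = 11.0333.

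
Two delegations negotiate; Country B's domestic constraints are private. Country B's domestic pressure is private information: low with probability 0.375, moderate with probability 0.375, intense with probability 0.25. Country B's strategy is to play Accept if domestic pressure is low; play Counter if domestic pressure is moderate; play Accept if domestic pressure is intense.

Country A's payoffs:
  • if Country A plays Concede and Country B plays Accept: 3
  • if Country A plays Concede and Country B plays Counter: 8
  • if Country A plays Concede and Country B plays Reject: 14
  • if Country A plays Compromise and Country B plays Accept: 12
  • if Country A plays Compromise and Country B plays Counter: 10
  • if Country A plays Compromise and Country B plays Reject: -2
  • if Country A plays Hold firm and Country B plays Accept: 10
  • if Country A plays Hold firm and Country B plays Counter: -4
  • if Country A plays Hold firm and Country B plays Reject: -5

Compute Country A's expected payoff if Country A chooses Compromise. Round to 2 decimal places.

11.25

Take the expectation over Country B's domestic pressure, weighting each type's action by its prior probability.
E[Compromise] = 0.375·12 + 0.375·10 + 0.25·12 = 4.5 + 3.75 + 3 = 11.25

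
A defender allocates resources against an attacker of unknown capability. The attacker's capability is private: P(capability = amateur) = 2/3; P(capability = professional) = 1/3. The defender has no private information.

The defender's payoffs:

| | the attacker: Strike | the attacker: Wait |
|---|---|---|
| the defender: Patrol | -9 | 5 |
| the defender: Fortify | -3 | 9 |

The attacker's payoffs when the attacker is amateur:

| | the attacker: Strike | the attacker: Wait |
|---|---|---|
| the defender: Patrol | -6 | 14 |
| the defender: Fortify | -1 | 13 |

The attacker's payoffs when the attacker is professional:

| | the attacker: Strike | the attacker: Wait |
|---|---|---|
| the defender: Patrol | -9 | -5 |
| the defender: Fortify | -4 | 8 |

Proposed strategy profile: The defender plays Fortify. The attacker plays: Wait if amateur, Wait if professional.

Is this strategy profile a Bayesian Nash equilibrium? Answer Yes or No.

Yes

The defender plays Fortify: E[Fortify] = 2/3·(9) + 1/3·(9) = 9; E[Patrol] = 5. Best-responding. ✓
The attacker (capability amateur), facing Fortify: Strike gives -1, Wait gives 13. Proposed Wait is best. ✓
The attacker (capability professional), facing Fortify: Strike gives -4, Wait gives 8. Proposed Wait is best. ✓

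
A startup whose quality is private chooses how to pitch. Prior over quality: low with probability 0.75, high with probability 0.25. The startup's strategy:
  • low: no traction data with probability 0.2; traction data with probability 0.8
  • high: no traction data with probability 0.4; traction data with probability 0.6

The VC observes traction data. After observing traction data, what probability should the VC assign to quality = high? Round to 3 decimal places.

P(traction data) = 0.75·0.8 + 0.25·0.6 = 0.75
P(high | traction data) = (0.25·0.6) / 0.75 = 0.15 / 0.75 = 0.2

0.200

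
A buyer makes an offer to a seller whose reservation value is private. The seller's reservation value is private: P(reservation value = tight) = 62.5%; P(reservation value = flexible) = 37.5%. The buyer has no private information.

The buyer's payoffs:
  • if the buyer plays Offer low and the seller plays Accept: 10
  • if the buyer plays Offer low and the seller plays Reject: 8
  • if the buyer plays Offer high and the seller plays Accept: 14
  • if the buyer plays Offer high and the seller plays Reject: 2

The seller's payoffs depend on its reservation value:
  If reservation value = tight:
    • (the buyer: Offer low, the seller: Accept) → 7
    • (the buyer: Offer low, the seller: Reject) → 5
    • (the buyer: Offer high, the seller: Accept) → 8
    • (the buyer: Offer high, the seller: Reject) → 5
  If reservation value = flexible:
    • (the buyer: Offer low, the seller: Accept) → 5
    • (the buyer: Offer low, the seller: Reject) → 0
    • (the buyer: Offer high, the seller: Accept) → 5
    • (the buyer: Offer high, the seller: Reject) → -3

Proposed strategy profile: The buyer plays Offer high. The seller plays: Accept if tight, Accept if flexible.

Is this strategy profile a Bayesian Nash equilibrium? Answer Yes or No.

Yes

The buyer plays Offer high: E[Offer high] = 0.625·(14) + 0.375·(14) = 14; E[Offer low] = 10. Best-responding. ✓
The seller (reservation value tight), facing Offer high: Accept gives 8, Reject gives 5. Proposed Accept is best. ✓
The seller (reservation value flexible), facing Offer high: Accept gives 5, Reject gives -3. Proposed Accept is best. ✓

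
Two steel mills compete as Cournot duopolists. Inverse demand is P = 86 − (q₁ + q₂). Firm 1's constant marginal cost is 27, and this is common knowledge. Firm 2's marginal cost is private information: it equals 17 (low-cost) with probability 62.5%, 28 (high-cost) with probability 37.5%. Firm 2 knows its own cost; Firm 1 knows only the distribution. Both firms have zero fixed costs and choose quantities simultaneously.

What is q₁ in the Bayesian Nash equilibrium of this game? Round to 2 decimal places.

Type-c best response for Firm 2: q₂(c) = (86 − c)/2 − q₁/2.
Firm 1 maximizes expected profit; its first-order condition is 86 − 2q₁ − E[q₂] − 27 = 0.
Substituting E[q₂] and solving: E[c₂] = 21.125, so q₁ = (86 − 2·27 + 21.125)/3 = 17.7083.

17.71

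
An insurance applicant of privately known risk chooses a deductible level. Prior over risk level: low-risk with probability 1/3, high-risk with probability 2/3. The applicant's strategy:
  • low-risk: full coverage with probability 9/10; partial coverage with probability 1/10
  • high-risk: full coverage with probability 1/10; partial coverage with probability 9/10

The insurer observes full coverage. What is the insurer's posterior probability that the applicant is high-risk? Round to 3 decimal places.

0.182

Apply Bayes' rule using the sender's strategy as the likelihood.
P(full coverage) = (1/3)·(9/10) + (2/3)·(1/10) = 11/30
P(high-risk | full coverage) = ((2/3)·(1/10)) / (11/30) = (1/15) / (11/30) = 2/11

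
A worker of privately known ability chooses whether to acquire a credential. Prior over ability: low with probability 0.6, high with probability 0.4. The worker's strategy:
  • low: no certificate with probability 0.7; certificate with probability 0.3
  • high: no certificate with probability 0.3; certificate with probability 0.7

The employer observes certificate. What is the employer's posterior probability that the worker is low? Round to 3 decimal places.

0.391

Apply Bayes' rule using the sender's strategy as the likelihood.
P(certificate) = 0.6·0.3 + 0.4·0.7 = 0.46
P(low | certificate) = (0.6·0.3) / 0.46 = 0.18 / 0.46 = 0.391304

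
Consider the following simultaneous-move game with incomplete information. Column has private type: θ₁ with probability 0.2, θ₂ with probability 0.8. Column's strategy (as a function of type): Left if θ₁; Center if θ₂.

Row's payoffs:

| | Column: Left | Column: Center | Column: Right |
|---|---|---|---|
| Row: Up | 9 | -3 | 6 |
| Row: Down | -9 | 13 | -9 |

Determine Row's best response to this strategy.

Compute Row's expected payoff for each action, taking the expectation over Column's type.
E[Up] = 0.2·(9) + 0.8·(-3) = -0.6
E[Down] = 0.2·(-9) + 0.8·(13) = 8.6
Best response: Down (8.6 is the largest).

Down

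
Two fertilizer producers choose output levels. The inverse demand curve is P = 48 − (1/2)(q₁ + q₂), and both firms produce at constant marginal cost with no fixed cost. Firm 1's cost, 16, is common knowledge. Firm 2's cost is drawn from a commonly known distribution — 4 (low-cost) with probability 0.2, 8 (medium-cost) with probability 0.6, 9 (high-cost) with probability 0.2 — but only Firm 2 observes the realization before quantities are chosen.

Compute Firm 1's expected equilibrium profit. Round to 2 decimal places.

121.68

Type-c best response for Firm 2: q₂(c) = (48 − c) − q₁/2.
Firm 1 maximizes expected profit; its first-order condition is 48 − q₁ − (1/2)E[q₂] − 16 = 0.
Substituting E[q₂] and solving: E[c₂] = 7.4, so q₁ = (48 − 2·16 + 7.4)/(3/2) = 15.6.
E[P] = 48 − (1/2)·(q₁ + E[q₂]) = 23.8; Firm 1's expected profit = (E[P] − 16)·q₁ = (23.8 − 16)·15.6 = 121.68.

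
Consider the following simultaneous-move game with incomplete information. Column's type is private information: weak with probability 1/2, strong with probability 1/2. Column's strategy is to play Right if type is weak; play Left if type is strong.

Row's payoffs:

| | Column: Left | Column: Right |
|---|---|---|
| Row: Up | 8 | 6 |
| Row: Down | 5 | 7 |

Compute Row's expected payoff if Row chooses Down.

E[Down] = 1/2·7 + 1/2·5 = 7/2 + 5/2 = 6

6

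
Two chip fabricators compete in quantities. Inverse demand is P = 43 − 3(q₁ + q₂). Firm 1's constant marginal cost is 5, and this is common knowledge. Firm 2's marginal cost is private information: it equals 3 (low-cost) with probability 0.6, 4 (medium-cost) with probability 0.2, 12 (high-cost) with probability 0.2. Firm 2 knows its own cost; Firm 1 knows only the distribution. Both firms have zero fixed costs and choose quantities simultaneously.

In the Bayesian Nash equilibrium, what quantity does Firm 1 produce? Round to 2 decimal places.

4.22

Type-c best response for Firm 2: q₂(c) = (43 − c)/6 − q₁/2.
Firm 1 maximizes expected profit; its first-order condition is 43 − 6q₁ − 3E[q₂] − 5 = 0.
Substituting E[q₂] and solving: E[c₂] = 5, so q₁ = (43 − 2·5 + 5)/9 = 4.22222.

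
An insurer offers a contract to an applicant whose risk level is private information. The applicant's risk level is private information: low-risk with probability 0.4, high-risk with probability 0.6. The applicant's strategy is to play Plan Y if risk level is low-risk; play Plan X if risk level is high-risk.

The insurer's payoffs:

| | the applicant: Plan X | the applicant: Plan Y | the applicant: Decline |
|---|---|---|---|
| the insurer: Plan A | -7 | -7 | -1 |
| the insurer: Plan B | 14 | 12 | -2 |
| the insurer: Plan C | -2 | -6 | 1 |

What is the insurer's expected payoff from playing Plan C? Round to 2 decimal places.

Take the expectation over the applicant's risk level, weighting each type's action by its prior probability.
E[Plan C] = 0.4·(-6) + 0.6·(-2) = (-2.4) + (-1.2) = -3.6

-3.60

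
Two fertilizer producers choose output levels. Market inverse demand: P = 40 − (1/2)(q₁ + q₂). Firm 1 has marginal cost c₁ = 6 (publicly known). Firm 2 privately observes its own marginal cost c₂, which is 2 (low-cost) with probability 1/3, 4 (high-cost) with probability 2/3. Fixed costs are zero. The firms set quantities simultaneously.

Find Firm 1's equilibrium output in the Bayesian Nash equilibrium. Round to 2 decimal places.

Type-c best response for Firm 2: q₂(c) = (40 − c) − q₁/2.
Firm 1 maximizes expected profit; its first-order condition is 40 − q₁ − (1/2)E[q₂] − 6 = 0.
Substituting E[q₂] and solving: E[c₂] = 3.33333, so q₁ = (40 − 2·6 + 3.33333)/(3/2) = 20.8889.

20.89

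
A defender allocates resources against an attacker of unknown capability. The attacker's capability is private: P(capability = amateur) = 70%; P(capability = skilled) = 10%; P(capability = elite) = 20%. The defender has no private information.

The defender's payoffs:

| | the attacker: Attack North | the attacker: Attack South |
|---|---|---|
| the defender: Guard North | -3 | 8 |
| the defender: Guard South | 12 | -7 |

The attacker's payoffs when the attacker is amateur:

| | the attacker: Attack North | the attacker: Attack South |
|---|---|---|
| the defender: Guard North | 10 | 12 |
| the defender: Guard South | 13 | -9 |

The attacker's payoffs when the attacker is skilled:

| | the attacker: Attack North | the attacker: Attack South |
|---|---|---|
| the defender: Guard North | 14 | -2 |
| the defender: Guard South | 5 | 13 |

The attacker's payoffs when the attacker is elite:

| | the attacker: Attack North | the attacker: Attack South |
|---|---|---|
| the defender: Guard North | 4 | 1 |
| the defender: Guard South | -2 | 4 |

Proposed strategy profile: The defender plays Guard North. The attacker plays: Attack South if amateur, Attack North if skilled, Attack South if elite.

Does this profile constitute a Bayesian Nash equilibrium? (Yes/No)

No

The defender plays Guard North: E[Guard North] = 0.7·(8) + 0.1·(-3) + 0.2·(8) = 6.9; E[Guard South] = -5.1. Best-responding. ✓
The attacker (capability amateur), facing Guard North: Attack North gives 10, Attack South gives 12. Proposed Attack South is best. ✓
The attacker (capability skilled), facing Guard North: Attack North gives 14, Attack South gives -2. Proposed Attack North is best. ✓
The attacker (capability elite), facing Guard North: Attack North gives 4, Attack South gives 1. Proposed Attack South is not best — profitable deviation exists. ✗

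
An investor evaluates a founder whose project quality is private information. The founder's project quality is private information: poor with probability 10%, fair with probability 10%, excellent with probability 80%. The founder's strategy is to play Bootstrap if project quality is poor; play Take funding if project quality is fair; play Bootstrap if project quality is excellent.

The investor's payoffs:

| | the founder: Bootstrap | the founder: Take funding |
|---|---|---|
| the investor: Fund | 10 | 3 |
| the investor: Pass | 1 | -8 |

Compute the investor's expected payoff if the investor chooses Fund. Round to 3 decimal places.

E[Fund] = 0.1·10 + 0.1·3 + 0.8·10 = 1 + 0.3 + 8 = 9.3

9.300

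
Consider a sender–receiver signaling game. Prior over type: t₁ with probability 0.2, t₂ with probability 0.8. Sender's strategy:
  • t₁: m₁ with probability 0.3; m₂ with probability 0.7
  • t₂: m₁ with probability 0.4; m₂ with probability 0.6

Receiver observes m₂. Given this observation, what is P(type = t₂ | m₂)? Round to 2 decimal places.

0.77

P(m₂) = 0.2·0.7 + 0.8·0.6 = 0.62
P(t₂ | m₂) = (0.8·0.6) / 0.62 = 0.48 / 0.62 = 0.774194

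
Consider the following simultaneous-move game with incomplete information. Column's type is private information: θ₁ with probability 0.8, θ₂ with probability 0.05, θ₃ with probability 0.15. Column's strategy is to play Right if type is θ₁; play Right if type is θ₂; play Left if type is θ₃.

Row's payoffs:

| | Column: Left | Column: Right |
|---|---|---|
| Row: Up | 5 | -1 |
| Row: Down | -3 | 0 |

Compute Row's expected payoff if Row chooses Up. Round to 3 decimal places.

E[Up] = 0.8·(-1) + 0.05·(-1) + 0.15·5 = (-0.8) + (-0.05) + 0.75 = -0.1

-0.100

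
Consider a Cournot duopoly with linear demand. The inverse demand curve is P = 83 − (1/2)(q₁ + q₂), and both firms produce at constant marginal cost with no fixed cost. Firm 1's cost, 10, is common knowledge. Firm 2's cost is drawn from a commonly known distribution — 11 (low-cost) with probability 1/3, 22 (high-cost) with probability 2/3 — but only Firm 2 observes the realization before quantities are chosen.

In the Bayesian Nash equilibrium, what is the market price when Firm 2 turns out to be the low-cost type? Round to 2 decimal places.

33.44

Type-c best response for Firm 2: q₂(c) = (83 − c) − q₁/2.
Firm 1 maximizes expected profit; its first-order condition is 83 − q₁ − (1/2)E[q₂] − 10 = 0.
Substituting E[q₂] and solving: E[c₂] = 18.3333, so q₁ = (83 − 2·10 + 18.3333)/(3/2) = 54.2222.
q₂(low-cost) = 44.8889, so P = 83 − (1/2)·(54.2222 + 44.8889) = 33.4444.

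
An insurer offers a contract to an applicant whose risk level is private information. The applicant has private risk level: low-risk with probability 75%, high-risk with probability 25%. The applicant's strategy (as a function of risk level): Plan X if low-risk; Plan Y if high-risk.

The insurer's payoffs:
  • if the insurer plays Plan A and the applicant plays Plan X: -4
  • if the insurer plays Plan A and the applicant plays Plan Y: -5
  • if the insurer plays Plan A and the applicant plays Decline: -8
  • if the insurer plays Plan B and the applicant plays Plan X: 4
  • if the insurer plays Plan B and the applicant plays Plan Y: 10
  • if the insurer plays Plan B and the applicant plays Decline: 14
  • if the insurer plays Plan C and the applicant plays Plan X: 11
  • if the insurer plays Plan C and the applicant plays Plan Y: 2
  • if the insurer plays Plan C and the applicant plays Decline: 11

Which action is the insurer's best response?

Plan C

E[Plan A] = 0.75·(-4) + 0.25·(-5) = -4.25
E[Plan B] = 0.75·(4) + 0.25·(10) = 5.5
E[Plan C] = 0.75·(11) + 0.25·(2) = 8.75
Best response: Plan C (8.75 is the largest).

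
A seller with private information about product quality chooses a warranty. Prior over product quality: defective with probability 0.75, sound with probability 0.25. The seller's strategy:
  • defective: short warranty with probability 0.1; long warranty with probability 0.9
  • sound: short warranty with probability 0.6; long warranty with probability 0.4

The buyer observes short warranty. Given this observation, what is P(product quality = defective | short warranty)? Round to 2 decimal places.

0.33

P(short warranty) = 0.75·0.1 + 0.25·0.6 = 0.225
P(defective | short warranty) = (0.75·0.1) / 0.225 = 0.075 / 0.225 = 0.333333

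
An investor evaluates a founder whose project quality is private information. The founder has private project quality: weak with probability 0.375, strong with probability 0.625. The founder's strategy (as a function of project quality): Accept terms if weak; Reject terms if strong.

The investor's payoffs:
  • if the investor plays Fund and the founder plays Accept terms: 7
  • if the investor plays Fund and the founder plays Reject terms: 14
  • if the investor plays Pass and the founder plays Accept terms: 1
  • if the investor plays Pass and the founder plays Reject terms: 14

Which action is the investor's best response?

Fund

Compute the investor's expected payoff for each action, taking the expectation over the founder's type.
E[Fund] = 0.375·(7) + 0.625·(14) = 11.375
E[Pass] = 0.375·(1) + 0.625·(14) = 9.125
Best response: Fund (11.375 is the largest).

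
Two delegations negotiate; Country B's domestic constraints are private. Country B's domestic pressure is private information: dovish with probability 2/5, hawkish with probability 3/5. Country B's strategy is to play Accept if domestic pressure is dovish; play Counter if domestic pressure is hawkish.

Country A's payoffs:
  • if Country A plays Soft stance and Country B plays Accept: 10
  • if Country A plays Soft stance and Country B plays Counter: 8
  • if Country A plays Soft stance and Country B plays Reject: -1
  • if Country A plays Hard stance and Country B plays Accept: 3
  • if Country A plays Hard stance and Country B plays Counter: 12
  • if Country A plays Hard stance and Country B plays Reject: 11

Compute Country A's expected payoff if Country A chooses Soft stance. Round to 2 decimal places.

E[Soft stance] = 2/5·10 + 3/5·8 = 4 + 24/5 = 44/5

8.80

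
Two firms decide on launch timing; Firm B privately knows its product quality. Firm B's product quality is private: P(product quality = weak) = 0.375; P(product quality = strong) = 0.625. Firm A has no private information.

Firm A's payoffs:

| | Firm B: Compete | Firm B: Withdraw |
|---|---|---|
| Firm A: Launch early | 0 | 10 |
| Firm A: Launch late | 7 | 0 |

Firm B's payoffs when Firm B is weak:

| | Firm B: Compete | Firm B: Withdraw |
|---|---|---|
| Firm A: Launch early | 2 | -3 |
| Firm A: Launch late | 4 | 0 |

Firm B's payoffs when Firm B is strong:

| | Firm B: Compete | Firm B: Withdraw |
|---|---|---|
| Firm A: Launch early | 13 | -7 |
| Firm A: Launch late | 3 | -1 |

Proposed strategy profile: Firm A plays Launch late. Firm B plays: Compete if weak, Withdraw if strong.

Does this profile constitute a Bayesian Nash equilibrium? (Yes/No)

A profile is a BNE iff every type of every player is best-responding given beliefs about the other side.
Firm A plays Launch late: E[Launch late] = 0.375·(7) + 0.625·(0) = 2.625; E[Launch early] = 6.25. Not best-responding. ✗
Firm B (product quality weak), facing Launch late: Compete gives 4, Withdraw gives 0. Proposed Compete is best. ✓
Firm B (product quality strong), facing Launch late: Compete gives 3, Withdraw gives -1. Proposed Withdraw is not best — profitable deviation exists. ✗

No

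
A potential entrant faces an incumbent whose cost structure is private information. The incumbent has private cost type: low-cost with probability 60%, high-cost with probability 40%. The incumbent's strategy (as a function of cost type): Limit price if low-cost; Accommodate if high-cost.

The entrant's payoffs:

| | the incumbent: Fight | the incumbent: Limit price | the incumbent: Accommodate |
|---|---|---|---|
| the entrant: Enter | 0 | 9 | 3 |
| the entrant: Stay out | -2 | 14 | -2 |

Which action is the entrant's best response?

Stay out

Compute the entrant's expected payoff for each action, taking the expectation over the incumbent's type.
E[Enter] = 0.6·(9) + 0.4·(3) = 6.6
E[Stay out] = 0.6·(14) + 0.4·(-2) = 7.6
Best response: Stay out (7.6 is the largest).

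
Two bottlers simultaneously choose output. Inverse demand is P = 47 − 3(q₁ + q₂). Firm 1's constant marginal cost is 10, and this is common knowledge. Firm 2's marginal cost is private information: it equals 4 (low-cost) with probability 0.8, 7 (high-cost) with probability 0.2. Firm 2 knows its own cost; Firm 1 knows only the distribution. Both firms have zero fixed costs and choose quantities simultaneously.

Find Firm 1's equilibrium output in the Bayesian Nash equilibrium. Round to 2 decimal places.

3.51

Type-c best response for Firm 2: q₂(c) = (47 − c)/6 − q₁/2.
Firm 1 maximizes expected profit; its first-order condition is 47 − 6q₁ − 3E[q₂] − 10 = 0.
Substituting E[q₂] and solving: E[c₂] = 4.6, so q₁ = (47 − 2·10 + 4.6)/9 = 3.51111.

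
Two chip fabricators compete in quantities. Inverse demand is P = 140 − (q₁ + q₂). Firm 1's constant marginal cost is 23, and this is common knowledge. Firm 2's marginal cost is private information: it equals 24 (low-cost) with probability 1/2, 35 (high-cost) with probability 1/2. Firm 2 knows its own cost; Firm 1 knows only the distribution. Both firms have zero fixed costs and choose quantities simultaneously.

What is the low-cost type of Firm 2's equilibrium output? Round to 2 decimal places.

37.42

Firm 2 with cost c maximizes (140 − (q₁+q₂) − c)·q₂, giving q₂(c) = (140 − c − q₁)/2.
E[c₂] = 1/2·24 + 1/2·35 = 29.5
Firm 1's FOC against E[q₂] yields q₁ = (140 − 2·23 + E[c₂])/3 = (140 − 46 + 29.5)/3 = 41.1667.
q₂(low-cost) = (140 − 24 − 41.1667)/2 = 37.4167.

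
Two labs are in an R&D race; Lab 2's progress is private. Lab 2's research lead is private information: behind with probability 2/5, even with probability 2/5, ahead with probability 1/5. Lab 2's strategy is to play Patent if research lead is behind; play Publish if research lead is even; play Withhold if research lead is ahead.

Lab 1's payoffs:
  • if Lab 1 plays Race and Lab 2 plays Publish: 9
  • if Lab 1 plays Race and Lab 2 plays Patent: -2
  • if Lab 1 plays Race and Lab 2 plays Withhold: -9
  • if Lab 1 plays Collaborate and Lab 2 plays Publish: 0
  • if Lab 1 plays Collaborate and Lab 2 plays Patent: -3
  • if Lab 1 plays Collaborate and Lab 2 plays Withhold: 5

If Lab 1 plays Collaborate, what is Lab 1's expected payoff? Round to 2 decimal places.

E[Collaborate] = 2/5·(-3) + 2/5·0 + 1/5·5 = (-6/5) + 0 + 1 = -1/5

-0.20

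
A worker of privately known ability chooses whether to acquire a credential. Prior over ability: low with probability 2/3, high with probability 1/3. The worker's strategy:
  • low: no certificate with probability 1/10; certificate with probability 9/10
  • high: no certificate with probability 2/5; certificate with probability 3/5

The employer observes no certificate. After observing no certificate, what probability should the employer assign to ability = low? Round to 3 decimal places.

Apply Bayes' rule using the sender's strategy as the likelihood.
P(no certificate) = (2/3)·(1/10) + (1/3)·(2/5) = 1/5
P(low | no certificate) = ((2/3)·(1/10)) / (1/5) = (1/15) / (1/5) = 1/3

0.333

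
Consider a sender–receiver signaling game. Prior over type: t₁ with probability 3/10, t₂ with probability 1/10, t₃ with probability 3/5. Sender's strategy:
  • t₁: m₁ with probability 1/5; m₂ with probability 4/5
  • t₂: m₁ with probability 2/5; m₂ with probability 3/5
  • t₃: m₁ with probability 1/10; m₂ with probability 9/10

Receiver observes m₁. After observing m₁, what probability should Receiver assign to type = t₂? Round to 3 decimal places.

0.250

Apply Bayes' rule using the sender's strategy as the likelihood.
P(m₁) = (3/10)·(1/5) + (1/10)·(2/5) + (3/5)·(1/10) = 4/25
P(t₂ | m₁) = ((1/10)·(2/5)) / (4/25) = (1/25) / (4/25) = 1/4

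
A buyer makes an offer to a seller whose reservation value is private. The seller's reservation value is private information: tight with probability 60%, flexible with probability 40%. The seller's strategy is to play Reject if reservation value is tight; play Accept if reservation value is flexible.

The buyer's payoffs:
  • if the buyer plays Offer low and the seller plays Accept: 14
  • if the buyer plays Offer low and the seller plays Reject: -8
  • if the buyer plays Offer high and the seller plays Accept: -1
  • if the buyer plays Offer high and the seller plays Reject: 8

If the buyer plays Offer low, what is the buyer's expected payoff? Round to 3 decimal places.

Take the expectation over the seller's reservation value, weighting each type's action by its prior probability.
E[Offer low] = 0.6·(-8) + 0.4·14 = (-4.8) + 5.6 = 0.8

0.800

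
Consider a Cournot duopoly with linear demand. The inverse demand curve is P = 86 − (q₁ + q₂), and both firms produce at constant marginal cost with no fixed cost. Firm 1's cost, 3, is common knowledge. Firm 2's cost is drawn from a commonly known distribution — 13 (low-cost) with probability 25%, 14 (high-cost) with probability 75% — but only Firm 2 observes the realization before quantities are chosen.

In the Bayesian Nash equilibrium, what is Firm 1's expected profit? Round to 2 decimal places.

Firm 2 with cost c maximizes (86 − (q₁+q₂) − c)·q₂, giving q₂(c) = (86 − c − q₁)/2.
E[c₂] = 0.25·13 + 0.75·14 = 13.75
Firm 1's FOC against E[q₂] yields q₁ = (86 − 2·3 + E[c₂])/3 = (86 − 6 + 13.75)/3 = 31.25.
E[P] = 86 − (q₁ + E[q₂]) = 34.25; Firm 1's expected profit = (E[P] − 3)·q₁ = (34.25 − 3)·31.25 = 976.562.

976.56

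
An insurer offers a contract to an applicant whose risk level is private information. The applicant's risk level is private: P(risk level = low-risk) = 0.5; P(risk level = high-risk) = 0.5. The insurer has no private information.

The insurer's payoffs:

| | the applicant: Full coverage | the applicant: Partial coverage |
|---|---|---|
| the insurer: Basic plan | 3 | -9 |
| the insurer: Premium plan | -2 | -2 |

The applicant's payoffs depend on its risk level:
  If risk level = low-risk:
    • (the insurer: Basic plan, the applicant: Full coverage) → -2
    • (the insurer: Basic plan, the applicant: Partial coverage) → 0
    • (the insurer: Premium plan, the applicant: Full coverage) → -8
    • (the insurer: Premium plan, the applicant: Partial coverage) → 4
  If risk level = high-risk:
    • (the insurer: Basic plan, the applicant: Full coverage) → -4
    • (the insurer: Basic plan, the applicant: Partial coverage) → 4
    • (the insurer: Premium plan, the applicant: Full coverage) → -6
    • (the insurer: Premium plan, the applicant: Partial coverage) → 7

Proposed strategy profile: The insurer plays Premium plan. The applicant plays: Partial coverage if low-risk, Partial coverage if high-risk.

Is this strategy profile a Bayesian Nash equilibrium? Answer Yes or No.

The insurer plays Premium plan: E[Premium plan] = 0.5·(-2) + 0.5·(-2) = -2; E[Basic plan] = -9. Best-responding. ✓
The applicant (risk level low-risk), facing Premium plan: Full coverage gives -8, Partial coverage gives 4. Proposed Partial coverage is best. ✓
The applicant (risk level high-risk), facing Premium plan: Full coverage gives -6, Partial coverage gives 7. Proposed Partial coverage is best. ✓

Yes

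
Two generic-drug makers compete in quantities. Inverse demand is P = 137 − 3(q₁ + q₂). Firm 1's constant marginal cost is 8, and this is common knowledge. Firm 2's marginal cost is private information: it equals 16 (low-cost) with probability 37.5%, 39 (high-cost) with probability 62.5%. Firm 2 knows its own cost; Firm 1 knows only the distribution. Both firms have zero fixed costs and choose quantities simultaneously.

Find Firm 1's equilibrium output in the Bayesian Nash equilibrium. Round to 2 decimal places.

16.82

Type-c best response for Firm 2: q₂(c) = (137 − c)/6 − q₁/2.
Firm 1 maximizes expected profit; its first-order condition is 137 − 6q₁ − 3E[q₂] − 8 = 0.
Substituting E[q₂] and solving: E[c₂] = 30.375, so q₁ = (137 − 2·8 + 30.375)/9 = 16.8194.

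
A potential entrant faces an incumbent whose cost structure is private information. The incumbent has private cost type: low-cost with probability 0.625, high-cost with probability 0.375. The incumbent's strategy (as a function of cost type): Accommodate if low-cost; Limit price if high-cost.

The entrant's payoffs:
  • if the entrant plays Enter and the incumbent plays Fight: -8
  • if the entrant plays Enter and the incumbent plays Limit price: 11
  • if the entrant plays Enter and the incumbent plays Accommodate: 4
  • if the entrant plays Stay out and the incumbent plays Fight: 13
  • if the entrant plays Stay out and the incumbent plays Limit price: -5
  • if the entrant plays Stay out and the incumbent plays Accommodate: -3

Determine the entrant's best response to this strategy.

E[Enter] = 0.625·(4) + 0.375·(11) = 6.625
E[Stay out] = 0.625·(-3) + 0.375·(-5) = -3.75
Best response: Enter (6.625 is the largest).

Enter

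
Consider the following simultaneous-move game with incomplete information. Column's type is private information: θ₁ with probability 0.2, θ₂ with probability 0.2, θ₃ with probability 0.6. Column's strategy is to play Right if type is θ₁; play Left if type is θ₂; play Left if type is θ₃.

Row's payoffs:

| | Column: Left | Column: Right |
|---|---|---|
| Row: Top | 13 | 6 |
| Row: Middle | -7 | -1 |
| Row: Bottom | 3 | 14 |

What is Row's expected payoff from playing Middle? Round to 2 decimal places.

-5.80

E[Middle] = 0.2·(-1) + 0.2·(-7) + 0.6·(-7) = (-0.2) + (-1.4) + (-4.2) = -5.8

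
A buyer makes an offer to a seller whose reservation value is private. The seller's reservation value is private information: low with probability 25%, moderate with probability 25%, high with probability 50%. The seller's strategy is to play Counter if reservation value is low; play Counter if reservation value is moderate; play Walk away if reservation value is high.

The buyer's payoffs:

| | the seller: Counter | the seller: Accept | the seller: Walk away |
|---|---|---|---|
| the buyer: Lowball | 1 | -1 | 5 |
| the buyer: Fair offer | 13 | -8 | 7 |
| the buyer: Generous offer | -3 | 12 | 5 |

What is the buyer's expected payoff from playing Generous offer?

Take the expectation over the seller's reservation value, weighting each type's action by its prior probability.
E[Generous offer] = 0.25·(-3) + 0.25·(-3) + 0.5·5 = (-0.75) + (-0.75) + 2.5 = 1

1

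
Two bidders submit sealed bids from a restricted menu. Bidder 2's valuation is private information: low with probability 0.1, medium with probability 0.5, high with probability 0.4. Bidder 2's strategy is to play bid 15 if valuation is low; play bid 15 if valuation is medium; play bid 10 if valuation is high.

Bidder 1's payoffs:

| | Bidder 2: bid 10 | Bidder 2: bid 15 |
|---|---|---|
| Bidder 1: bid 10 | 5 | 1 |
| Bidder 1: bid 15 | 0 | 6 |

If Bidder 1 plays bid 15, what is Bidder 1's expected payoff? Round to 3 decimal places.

3.600

E[bid 15] = 0.1·6 + 0.5·6 + 0.4·0 = 0.6 + 3 + 0 = 3.6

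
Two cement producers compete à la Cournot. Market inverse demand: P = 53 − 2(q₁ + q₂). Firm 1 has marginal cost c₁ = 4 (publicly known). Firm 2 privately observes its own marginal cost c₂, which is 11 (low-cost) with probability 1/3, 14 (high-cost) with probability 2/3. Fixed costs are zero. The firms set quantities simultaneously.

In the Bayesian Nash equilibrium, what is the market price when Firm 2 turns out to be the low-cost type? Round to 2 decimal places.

22.33

Type-c best response for Firm 2: q₂(c) = (53 − c)/4 − q₁/2.
Firm 1 maximizes expected profit; its first-order condition is 53 − 4q₁ − 2E[q₂] − 4 = 0.
Substituting E[q₂] and solving: E[c₂] = 13, so q₁ = (53 − 2·4 + 13)/6 = 9.66667.
q₂(low-cost) = 5.66667, so P = 53 − 2·(9.66667 + 5.66667) = 22.3333.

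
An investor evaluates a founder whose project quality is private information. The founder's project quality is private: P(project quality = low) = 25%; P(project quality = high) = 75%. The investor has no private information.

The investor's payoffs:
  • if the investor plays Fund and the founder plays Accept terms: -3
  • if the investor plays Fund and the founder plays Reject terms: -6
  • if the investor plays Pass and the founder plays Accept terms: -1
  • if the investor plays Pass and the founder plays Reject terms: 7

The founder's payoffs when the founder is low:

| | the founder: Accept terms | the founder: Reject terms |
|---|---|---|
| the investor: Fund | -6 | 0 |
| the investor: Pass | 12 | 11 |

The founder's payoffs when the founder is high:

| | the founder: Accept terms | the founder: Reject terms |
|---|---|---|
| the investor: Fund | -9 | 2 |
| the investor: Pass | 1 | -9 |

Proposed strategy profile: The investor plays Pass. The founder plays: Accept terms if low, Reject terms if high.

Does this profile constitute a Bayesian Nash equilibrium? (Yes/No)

A profile is a BNE iff every type of every player is best-responding given beliefs about the other side.
The investor plays Pass: E[Pass] = 0.25·(-1) + 0.75·(7) = 5; E[Fund] = -5.25. Best-responding. ✓
The founder (project quality low), facing Pass: Accept terms gives 12, Reject terms gives 11. Proposed Accept terms is best. ✓
The founder (project quality high), facing Pass: Accept terms gives 1, Reject terms gives -9. Proposed Reject terms is not best — profitable deviation exists. ✗

No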